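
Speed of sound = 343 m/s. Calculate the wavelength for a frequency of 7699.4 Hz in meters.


Given values:
  c = 343 m/s, f = 7699.4 Hz
Formula: lambda = c / f
lambda = 343 / 7699.4
lambda = 0.0445

0.0445 m


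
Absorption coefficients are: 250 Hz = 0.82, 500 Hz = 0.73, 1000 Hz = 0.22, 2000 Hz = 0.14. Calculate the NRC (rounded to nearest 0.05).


Given values:
  a_250 = 0.82, a_500 = 0.73
  a_1000 = 0.22, a_2000 = 0.14
Formula: NRC = (a250 + a500 + a1000 + a2000) / 4
Sum = 0.82 + 0.73 + 0.22 + 0.14 = 1.91
NRC = 1.91 / 4 = 0.4775
Rounded to nearest 0.05: 0.5

0.5


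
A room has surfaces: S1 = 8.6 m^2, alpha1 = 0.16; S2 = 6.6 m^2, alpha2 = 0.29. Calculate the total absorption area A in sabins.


Given surfaces:
  Surface 1: 8.6 * 0.16 = 1.376
  Surface 2: 6.6 * 0.29 = 1.914
Formula: A = sum(Si * alpha_i)
A = 1.376 + 1.914
A = 3.29

3.29 sabins


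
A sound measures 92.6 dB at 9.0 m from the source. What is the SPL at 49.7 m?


Given values:
  SPL1 = 92.6 dB, r1 = 9.0 m, r2 = 49.7 m
Formula: SPL2 = SPL1 - 20 * log10(r2 / r1)
Compute ratio: r2 / r1 = 49.7 / 9.0 = 5.5222
Compute log10: log10(5.5222) = 0.742112
Compute drop: 20 * 0.742112 = 14.8422
SPL2 = 92.6 - 14.8422 = 77.76

77.76 dB


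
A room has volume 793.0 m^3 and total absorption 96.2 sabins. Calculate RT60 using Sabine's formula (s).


Given values:
  V = 793.0 m^3
  A = 96.2 sabins
Formula: RT60 = 0.161 * V / A
Numerator: 0.161 * 793.0 = 127.673
RT60 = 127.673 / 96.2 = 1.327

1.327 s


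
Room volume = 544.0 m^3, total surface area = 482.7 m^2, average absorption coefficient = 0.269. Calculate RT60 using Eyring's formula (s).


Given values:
  V = 544.0 m^3, S = 482.7 m^2, alpha = 0.269
Formula: RT60 = 0.161 * V / (-S * ln(1 - alpha))
Compute ln(1 - 0.269) = ln(0.731) = -0.313342
Denominator: -482.7 * -0.313342 = 151.2502
Numerator: 0.161 * 544.0 = 87.584
RT60 = 87.584 / 151.2502 = 0.579

0.579 s


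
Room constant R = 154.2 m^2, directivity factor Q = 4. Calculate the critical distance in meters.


Given values:
  R = 154.2 m^2, Q = 4
Formula: d_c = 0.141 * sqrt(Q * R)
Compute Q * R = 4 * 154.2 = 616.8
Compute sqrt(616.8) = 24.8355
d_c = 0.141 * 24.8355 = 3.502

3.502 m


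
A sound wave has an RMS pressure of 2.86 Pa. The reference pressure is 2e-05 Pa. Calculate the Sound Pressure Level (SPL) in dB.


Given values:
  p = 2.86 Pa
  p_ref = 2e-05 Pa
Formula: SPL = 20 * log10(p / p_ref)
Compute ratio: p / p_ref = 2.86 / 2e-05 = 143000
Compute log10: log10(143000) = 5.155336
Multiply: SPL = 20 * 5.155336 = 103.11

103.11 dB


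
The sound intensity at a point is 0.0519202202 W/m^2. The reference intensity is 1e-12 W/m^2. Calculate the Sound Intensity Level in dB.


Given values:
  I = 0.0519202202 W/m^2
  I_ref = 1e-12 W/m^2
Formula: SIL = 10 * log10(I / I_ref)
Compute ratio: I / I_ref = 51920220200
Compute log10: log10(51920220200) = 10.715337
Multiply: SIL = 10 * 10.715337 = 107.15

107.15 dB


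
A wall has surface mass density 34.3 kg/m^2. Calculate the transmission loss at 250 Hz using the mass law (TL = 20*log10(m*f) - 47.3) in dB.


Given values:
  m = 34.3 kg/m^2, f = 250 Hz
Formula: TL = 20 * log10(m * f) - 47.3
Compute m * f = 34.3 * 250 = 8575.0
Compute log10(8575.0) = 3.933234
Compute 20 * 3.933234 = 78.6647
TL = 78.6647 - 47.3 = 31.36

31.36 dB


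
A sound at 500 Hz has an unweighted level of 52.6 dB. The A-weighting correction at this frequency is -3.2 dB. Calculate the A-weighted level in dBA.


Given values:
  SPL = 52.6 dB
  A-weighting at 500 Hz = -3.2 dB
Formula: L_A = SPL + A_weight
L_A = 52.6 + (-3.2)
L_A = 49.4

49.4 dBA


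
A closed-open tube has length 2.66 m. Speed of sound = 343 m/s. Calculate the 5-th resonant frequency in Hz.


Given values:
  Tube type: closed-open, L = 2.66 m, c = 343 m/s, n = 5
Formula: f_n = (2n - 1) * c / (4 * L)
Compute 2n - 1 = 2*5 - 1 = 9
Compute 4 * L = 4 * 2.66 = 10.64
f = 9 * 343 / 10.64
f = 290.13

290.13 Hz


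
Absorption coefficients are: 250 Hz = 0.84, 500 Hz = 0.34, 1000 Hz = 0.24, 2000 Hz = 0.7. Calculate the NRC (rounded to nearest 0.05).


Given values:
  a_250 = 0.84, a_500 = 0.34
  a_1000 = 0.24, a_2000 = 0.7
Formula: NRC = (a250 + a500 + a1000 + a2000) / 4
Sum = 0.84 + 0.34 + 0.24 + 0.7 = 2.12
NRC = 2.12 / 4 = 0.53
Rounded to nearest 0.05: 0.55

0.55


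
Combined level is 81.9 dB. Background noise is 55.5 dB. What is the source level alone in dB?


Given values:
  L_total = 81.9 dB, L_bg = 55.5 dB
Formula: L_source = 10 * log10(10^(L_total/10) - 10^(L_bg/10))
Convert to linear:
  10^(81.9/10) = 154881661.8912
  10^(55.5/10) = 354813.3892
Difference: 154881661.8912 - 354813.3892 = 154526848.502
L_source = 10 * log10(154526848.502) = 81.89

81.89 dB


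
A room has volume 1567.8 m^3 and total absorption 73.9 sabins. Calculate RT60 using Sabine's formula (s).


Given values:
  V = 1567.8 m^3
  A = 73.9 sabins
Formula: RT60 = 0.161 * V / A
Numerator: 0.161 * 1567.8 = 252.4158
RT60 = 252.4158 / 73.9 = 3.416

3.416 s


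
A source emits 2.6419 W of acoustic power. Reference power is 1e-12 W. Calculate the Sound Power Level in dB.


Given values:
  W = 2.6419 W
  W_ref = 1e-12 W
Formula: SWL = 10 * log10(W / W_ref)
Compute ratio: W / W_ref = 2641900000000
Compute log10: log10(2641900000000) = 12.421916
Multiply: SWL = 10 * 12.421916 = 124.22

124.22 dB


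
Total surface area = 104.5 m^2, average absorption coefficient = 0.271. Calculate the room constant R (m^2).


Given values:
  S = 104.5 m^2, alpha = 0.271
Formula: R = S * alpha / (1 - alpha)
Numerator: 104.5 * 0.271 = 28.3195
Denominator: 1 - 0.271 = 0.729
R = 28.3195 / 0.729 = 38.85

38.85 m^2


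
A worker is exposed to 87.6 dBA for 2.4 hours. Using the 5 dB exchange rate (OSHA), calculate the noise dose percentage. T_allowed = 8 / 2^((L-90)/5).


Given values:
  L = 87.6 dBA, T = 2.4 hours
Formula: T_allowed = 8 / 2^((L - 90) / 5)
Compute exponent: (87.6 - 90) / 5 = -0.48
Compute 2^(-0.48) = 0.716978
T_allowed = 8 / 0.716978 = 11.157943 hours
Dose = (T / T_allowed) * 100
Dose = (2.4 / 11.157943) * 100 = 21.51

21.51 %


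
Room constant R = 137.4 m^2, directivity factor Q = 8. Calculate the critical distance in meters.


Given values:
  R = 137.4 m^2, Q = 8
Formula: d_c = 0.141 * sqrt(Q * R)
Compute Q * R = 8 * 137.4 = 1099.2
Compute sqrt(1099.2) = 33.1542
d_c = 0.141 * 33.1542 = 4.675

4.675 m


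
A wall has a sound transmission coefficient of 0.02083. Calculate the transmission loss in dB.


Given values:
  tau = 0.02083
Formula: TL = 10 * log10(1 / tau)
Compute 1 / tau = 1 / 0.02083 = 48.0077
Compute log10(48.0077) = 1.681311
TL = 10 * 1.681311 = 16.81

16.81 dB


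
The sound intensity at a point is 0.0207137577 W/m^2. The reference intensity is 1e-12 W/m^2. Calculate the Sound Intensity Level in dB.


Given values:
  I = 0.0207137577 W/m^2
  I_ref = 1e-12 W/m^2
Formula: SIL = 10 * log10(I / I_ref)
Compute ratio: I / I_ref = 20713757700
Compute log10: log10(20713757700) = 10.316259
Multiply: SIL = 10 * 10.316259 = 103.16

103.16 dB


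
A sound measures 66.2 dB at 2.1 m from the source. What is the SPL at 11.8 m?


Given values:
  SPL1 = 66.2 dB, r1 = 2.1 m, r2 = 11.8 m
Formula: SPL2 = SPL1 - 20 * log10(r2 / r1)
Compute ratio: r2 / r1 = 11.8 / 2.1 = 5.619
Compute log10: log10(5.619) = 0.749659
Compute drop: 20 * 0.749659 = 14.9932
SPL2 = 66.2 - 14.9932 = 51.21

51.21 dB


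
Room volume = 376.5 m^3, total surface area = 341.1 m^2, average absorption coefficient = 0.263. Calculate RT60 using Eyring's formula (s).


Given values:
  V = 376.5 m^3, S = 341.1 m^2, alpha = 0.263
Formula: RT60 = 0.161 * V / (-S * ln(1 - alpha))
Compute ln(1 - 0.263) = ln(0.737) = -0.305167
Denominator: -341.1 * -0.305167 = 104.0925
Numerator: 0.161 * 376.5 = 60.6165
RT60 = 60.6165 / 104.0925 = 0.582

0.582 s


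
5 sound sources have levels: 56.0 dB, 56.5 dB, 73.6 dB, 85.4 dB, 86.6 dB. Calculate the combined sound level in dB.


Formula: L_total = 10 * log10( sum(10^(Li/10)) )
  Source 1: 10^(56.0/10) = 398107.1706
  Source 2: 10^(56.5/10) = 446683.5922
  Source 3: 10^(73.6/10) = 22908676.5277
  Source 4: 10^(85.4/10) = 346736850.4525
  Source 5: 10^(86.6/10) = 457088189.6149
Sum of linear values = 827578507.3579
L_total = 10 * log10(827578507.3579) = 89.18

89.18 dB


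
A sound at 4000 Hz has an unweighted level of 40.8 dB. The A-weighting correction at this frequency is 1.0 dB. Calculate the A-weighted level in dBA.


Given values:
  SPL = 40.8 dB
  A-weighting at 4000 Hz = 1.0 dB
Formula: L_A = SPL + A_weight
L_A = 40.8 + (1.0)
L_A = 41.8

41.8 dBA


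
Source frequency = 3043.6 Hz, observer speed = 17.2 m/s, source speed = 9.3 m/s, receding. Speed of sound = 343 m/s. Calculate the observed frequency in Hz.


Given values:
  f_s = 3043.6 Hz, v_o = 17.2 m/s, v_s = 9.3 m/s
  Direction: receding
Formula: f_o = f_s * (c - v_o) / (c + v_s)
Numerator: c - v_o = 343 - 17.2 = 325.8
Denominator: c + v_s = 343 + 9.3 = 352.3
f_o = 3043.6 * 325.8 / 352.3 = 2814.66

2814.66 Hz


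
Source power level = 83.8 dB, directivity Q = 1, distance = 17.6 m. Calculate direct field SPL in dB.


Given values:
  Lw = 83.8 dB, Q = 1, r = 17.6 m
Formula: SPL = Lw + 10 * log10(Q / (4 * pi * r^2))
Compute 4 * pi * r^2 = 4 * pi * 17.6^2 = 3892.559
Compute Q / denom = 1 / 3892.559 = 0.0002569
Compute 10 * log10(0.0002569) = -35.9024
SPL = 83.8 + (-35.9024) = 47.9

47.9 dB


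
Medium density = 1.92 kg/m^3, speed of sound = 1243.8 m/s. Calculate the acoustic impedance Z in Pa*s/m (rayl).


Given values:
  rho = 1.92 kg/m^3
  c = 1243.8 m/s
Formula: Z = rho * c
Z = 1.92 * 1243.8
Z = 2388.1

2388.1 rayl


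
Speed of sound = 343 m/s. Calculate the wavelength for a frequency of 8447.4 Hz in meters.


Given values:
  c = 343 m/s, f = 8447.4 Hz
Formula: lambda = c / f
lambda = 343 / 8447.4
lambda = 0.0406

0.0406 m


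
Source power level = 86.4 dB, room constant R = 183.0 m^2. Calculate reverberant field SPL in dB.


Given values:
  Lw = 86.4 dB, R = 183.0 m^2
Formula: SPL = Lw + 10 * log10(4 / R)
Compute 4 / R = 4 / 183.0 = 0.021858
Compute 10 * log10(0.021858) = -16.6039
SPL = 86.4 + (-16.6039) = 69.8

69.8 dB


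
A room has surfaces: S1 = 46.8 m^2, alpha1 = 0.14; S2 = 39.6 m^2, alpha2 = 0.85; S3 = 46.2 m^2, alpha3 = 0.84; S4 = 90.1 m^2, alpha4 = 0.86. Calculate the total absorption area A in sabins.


Given surfaces:
  Surface 1: 46.8 * 0.14 = 6.552
  Surface 2: 39.6 * 0.85 = 33.66
  Surface 3: 46.2 * 0.84 = 38.808
  Surface 4: 90.1 * 0.86 = 77.486
Formula: A = sum(Si * alpha_i)
A = 6.552 + 33.66 + 38.808 + 77.486
A = 156.51

156.51 sabins


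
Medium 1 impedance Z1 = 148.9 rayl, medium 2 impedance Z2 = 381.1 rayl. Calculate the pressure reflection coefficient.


Given values:
  Z1 = 148.9 rayl, Z2 = 381.1 rayl
Formula: R = (Z2 - Z1) / (Z2 + Z1)
Numerator: Z2 - Z1 = 381.1 - 148.9 = 232.2
Denominator: Z2 + Z1 = 381.1 + 148.9 = 530.0
R = 232.2 / 530.0 = 0.4381

0.4381


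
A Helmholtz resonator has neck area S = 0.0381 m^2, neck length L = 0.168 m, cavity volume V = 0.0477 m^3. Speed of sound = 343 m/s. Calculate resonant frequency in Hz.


Given values:
  S = 0.0381 m^2, L = 0.168 m, V = 0.0477 m^3, c = 343 m/s
Formula: f = (c / (2*pi)) * sqrt(S / (V * L))
Compute V * L = 0.0477 * 0.168 = 0.0080136
Compute S / (V * L) = 0.0381 / 0.0080136 = 4.7544
Compute sqrt(4.7544) = 2.180459
Compute c / (2*pi) = 343 / 6.283185 = 54.590148
f = 54.590148 * 2.180459 = 119.03

119.03 Hz


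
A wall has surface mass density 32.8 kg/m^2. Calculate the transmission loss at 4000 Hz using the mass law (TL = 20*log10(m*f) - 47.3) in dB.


Given values:
  m = 32.8 kg/m^2, f = 4000 Hz
Formula: TL = 20 * log10(m * f) - 47.3
Compute m * f = 32.8 * 4000 = 131200.0
Compute log10(131200.0) = 5.117934
Compute 20 * 5.117934 = 102.3587
TL = 102.3587 - 47.3 = 55.06

55.06 dB


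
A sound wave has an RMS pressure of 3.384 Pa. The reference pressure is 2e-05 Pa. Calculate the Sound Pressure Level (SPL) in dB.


Given values:
  p = 3.384 Pa
  p_ref = 2e-05 Pa
Formula: SPL = 20 * log10(p / p_ref)
Compute ratio: p / p_ref = 3.384 / 2e-05 = 169200
Compute log10: log10(169200) = 5.2284
Multiply: SPL = 20 * 5.2284 = 104.57

104.57 dB


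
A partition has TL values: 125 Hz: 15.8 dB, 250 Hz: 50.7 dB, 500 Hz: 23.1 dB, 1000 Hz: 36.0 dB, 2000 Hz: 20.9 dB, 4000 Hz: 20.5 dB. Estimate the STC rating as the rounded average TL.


Given TL values at each frequency:
  125 Hz: 15.8 dB
  250 Hz: 50.7 dB
  500 Hz: 23.1 dB
  1000 Hz: 36.0 dB
  2000 Hz: 20.9 dB
  4000 Hz: 20.5 dB
Formula: STC ~ round(average of TL values)
Sum = 15.8 + 50.7 + 23.1 + 36.0 + 20.9 + 20.5 = 167.0
Average = 167.0 / 6 = 27.83
Rounded: 28

28


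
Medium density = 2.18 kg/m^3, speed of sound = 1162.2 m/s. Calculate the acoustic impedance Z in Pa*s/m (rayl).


Given values:
  rho = 2.18 kg/m^3
  c = 1162.2 m/s
Formula: Z = rho * c
Z = 2.18 * 1162.2
Z = 2533.6

2533.6 rayl


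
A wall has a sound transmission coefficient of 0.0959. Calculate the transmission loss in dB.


Given values:
  tau = 0.0959
Formula: TL = 10 * log10(1 / tau)
Compute 1 / tau = 1 / 0.0959 = 10.4275
Compute log10(10.4275) = 1.01818
TL = 10 * 1.01818 = 10.18

10.18 dB


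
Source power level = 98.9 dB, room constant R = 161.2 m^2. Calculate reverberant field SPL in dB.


Given values:
  Lw = 98.9 dB, R = 161.2 m^2
Formula: SPL = Lw + 10 * log10(4 / R)
Compute 4 / R = 4 / 161.2 = 0.024814
Compute 10 * log10(0.024814) = -16.053
SPL = 98.9 + (-16.053) = 82.85

82.85 dB


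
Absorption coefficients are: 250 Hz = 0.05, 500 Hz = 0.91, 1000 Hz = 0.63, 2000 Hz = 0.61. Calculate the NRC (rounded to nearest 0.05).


Given values:
  a_250 = 0.05, a_500 = 0.91
  a_1000 = 0.63, a_2000 = 0.61
Formula: NRC = (a250 + a500 + a1000 + a2000) / 4
Sum = 0.05 + 0.91 + 0.63 + 0.61 = 2.2
NRC = 2.2 / 4 = 0.55
Rounded to nearest 0.05: 0.55

0.55


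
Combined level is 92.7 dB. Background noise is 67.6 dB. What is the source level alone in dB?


Given values:
  L_total = 92.7 dB, L_bg = 67.6 dB
Formula: L_source = 10 * log10(10^(L_total/10) - 10^(L_bg/10))
Convert to linear:
  10^(92.7/10) = 1862087136.6629
  10^(67.6/10) = 5754399.3734
Difference: 1862087136.6629 - 5754399.3734 = 1856332737.2895
L_source = 10 * log10(1856332737.2895) = 92.69

92.69 dB


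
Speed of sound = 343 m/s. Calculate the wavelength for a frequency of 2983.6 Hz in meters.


Given values:
  c = 343 m/s, f = 2983.6 Hz
Formula: lambda = c / f
lambda = 343 / 2983.6
lambda = 0.115

0.115 m


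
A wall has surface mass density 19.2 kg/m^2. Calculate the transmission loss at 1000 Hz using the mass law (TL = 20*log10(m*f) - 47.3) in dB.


Given values:
  m = 19.2 kg/m^2, f = 1000 Hz
Formula: TL = 20 * log10(m * f) - 47.3
Compute m * f = 19.2 * 1000 = 19200.0
Compute log10(19200.0) = 4.283301
Compute 20 * 4.283301 = 85.666
TL = 85.666 - 47.3 = 38.37

38.37 dB


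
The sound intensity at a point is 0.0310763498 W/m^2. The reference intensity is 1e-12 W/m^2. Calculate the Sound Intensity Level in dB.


Given values:
  I = 0.0310763498 W/m^2
  I_ref = 1e-12 W/m^2
Formula: SIL = 10 * log10(I / I_ref)
Compute ratio: I / I_ref = 31076349800
Compute log10: log10(31076349800) = 10.49243
Multiply: SIL = 10 * 10.49243 = 104.92

104.92 dB


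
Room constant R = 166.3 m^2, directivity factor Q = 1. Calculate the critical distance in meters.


Given values:
  R = 166.3 m^2, Q = 1
Formula: d_c = 0.141 * sqrt(Q * R)
Compute Q * R = 1 * 166.3 = 166.3
Compute sqrt(166.3) = 12.8957
d_c = 0.141 * 12.8957 = 1.818

1.818 m


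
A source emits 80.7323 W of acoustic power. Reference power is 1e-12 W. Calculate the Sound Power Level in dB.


Given values:
  W = 80.7323 W
  W_ref = 1e-12 W
Formula: SWL = 10 * log10(W / W_ref)
Compute ratio: W / W_ref = 80732300000000
Compute log10: log10(80732300000000) = 13.907047
Multiply: SWL = 10 * 13.907047 = 139.07

139.07 dB


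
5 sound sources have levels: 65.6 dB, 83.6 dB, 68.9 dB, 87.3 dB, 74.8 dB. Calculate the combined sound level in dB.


Formula: L_total = 10 * log10( sum(10^(Li/10)) )
  Source 1: 10^(65.6/10) = 3630780.5477
  Source 2: 10^(83.6/10) = 229086765.2768
  Source 3: 10^(68.9/10) = 7762471.1663
  Source 4: 10^(87.3/10) = 537031796.3703
  Source 5: 10^(74.8/10) = 30199517.204
Sum of linear values = 807711330.5651
L_total = 10 * log10(807711330.5651) = 89.07

89.07 dB


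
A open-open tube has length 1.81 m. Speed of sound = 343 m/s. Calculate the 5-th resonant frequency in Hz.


Given values:
  Tube type: open-open, L = 1.81 m, c = 343 m/s, n = 5
Formula: f_n = n * c / (2 * L)
Compute 2 * L = 2 * 1.81 = 3.62
f = 5 * 343 / 3.62
f = 473.76

473.76 Hz


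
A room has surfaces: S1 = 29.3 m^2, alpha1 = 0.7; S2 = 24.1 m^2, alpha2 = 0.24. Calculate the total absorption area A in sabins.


Given surfaces:
  Surface 1: 29.3 * 0.7 = 20.51
  Surface 2: 24.1 * 0.24 = 5.784
Formula: A = sum(Si * alpha_i)
A = 20.51 + 5.784
A = 26.29

26.29 sabins


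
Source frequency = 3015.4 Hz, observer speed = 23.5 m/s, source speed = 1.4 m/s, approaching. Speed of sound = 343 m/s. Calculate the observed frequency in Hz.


Given values:
  f_s = 3015.4 Hz, v_o = 23.5 m/s, v_s = 1.4 m/s
  Direction: approaching
Formula: f_o = f_s * (c + v_o) / (c - v_s)
Numerator: c + v_o = 343 + 23.5 = 366.5
Denominator: c - v_s = 343 - 1.4 = 341.6
f_o = 3015.4 * 366.5 / 341.6 = 3235.2

3235.2 Hz


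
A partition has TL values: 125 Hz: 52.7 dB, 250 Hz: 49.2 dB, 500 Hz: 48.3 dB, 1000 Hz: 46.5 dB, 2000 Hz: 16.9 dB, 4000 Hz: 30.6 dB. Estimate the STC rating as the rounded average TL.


Given TL values at each frequency:
  125 Hz: 52.7 dB
  250 Hz: 49.2 dB
  500 Hz: 48.3 dB
  1000 Hz: 46.5 dB
  2000 Hz: 16.9 dB
  4000 Hz: 30.6 dB
Formula: STC ~ round(average of TL values)
Sum = 52.7 + 49.2 + 48.3 + 46.5 + 16.9 + 30.6 = 244.2
Average = 244.2 / 6 = 40.7
Rounded: 41

41


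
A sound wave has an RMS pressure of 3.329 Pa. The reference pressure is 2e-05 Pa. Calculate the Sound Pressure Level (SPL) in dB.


Given values:
  p = 3.329 Pa
  p_ref = 2e-05 Pa
Formula: SPL = 20 * log10(p / p_ref)
Compute ratio: p / p_ref = 3.329 / 2e-05 = 166450
Compute log10: log10(166450) = 5.221284
Multiply: SPL = 20 * 5.221284 = 104.43

104.43 dB


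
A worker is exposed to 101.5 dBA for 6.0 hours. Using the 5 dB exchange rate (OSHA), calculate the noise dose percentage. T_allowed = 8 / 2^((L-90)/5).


Given values:
  L = 101.5 dBA, T = 6.0 hours
Formula: T_allowed = 8 / 2^((L - 90) / 5)
Compute exponent: (101.5 - 90) / 5 = 2.3
Compute 2^(2.3) = 4.924578
T_allowed = 8 / 4.924578 = 1.624505 hours
Dose = (T / T_allowed) * 100
Dose = (6.0 / 1.624505) * 100 = 369.34

369.34 %


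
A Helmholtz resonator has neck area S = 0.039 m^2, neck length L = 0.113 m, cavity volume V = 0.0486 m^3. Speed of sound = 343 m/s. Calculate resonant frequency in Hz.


Given values:
  S = 0.039 m^2, L = 0.113 m, V = 0.0486 m^3, c = 343 m/s
Formula: f = (c / (2*pi)) * sqrt(S / (V * L))
Compute V * L = 0.0486 * 0.113 = 0.0054918
Compute S / (V * L) = 0.039 / 0.0054918 = 7.1015
Compute sqrt(7.1015) = 2.664864
Compute c / (2*pi) = 343 / 6.283185 = 54.590148
f = 54.590148 * 2.664864 = 145.48

145.48 Hz


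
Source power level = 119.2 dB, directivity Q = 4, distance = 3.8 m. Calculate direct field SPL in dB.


Given values:
  Lw = 119.2 dB, Q = 4, r = 3.8 m
Formula: SPL = Lw + 10 * log10(Q / (4 * pi * r^2))
Compute 4 * pi * r^2 = 4 * pi * 3.8^2 = 181.4584
Compute Q / denom = 4 / 181.4584 = 0.02204362
Compute 10 * log10(0.02204362) = -16.5672
SPL = 119.2 + (-16.5672) = 102.63

102.63 dB


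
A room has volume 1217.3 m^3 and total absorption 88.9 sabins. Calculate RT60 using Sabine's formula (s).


Given values:
  V = 1217.3 m^3
  A = 88.9 sabins
Formula: RT60 = 0.161 * V / A
Numerator: 0.161 * 1217.3 = 195.9853
RT60 = 195.9853 / 88.9 = 2.205

2.205 s


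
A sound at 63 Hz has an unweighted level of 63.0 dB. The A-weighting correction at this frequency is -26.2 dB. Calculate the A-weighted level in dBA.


Given values:
  SPL = 63.0 dB
  A-weighting at 63 Hz = -26.2 dB
Formula: L_A = SPL + A_weight
L_A = 63.0 + (-26.2)
L_A = 36.8

36.8 dBA


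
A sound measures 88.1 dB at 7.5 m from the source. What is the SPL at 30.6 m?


Given values:
  SPL1 = 88.1 dB, r1 = 7.5 m, r2 = 30.6 m
Formula: SPL2 = SPL1 - 20 * log10(r2 / r1)
Compute ratio: r2 / r1 = 30.6 / 7.5 = 4.08
Compute log10: log10(4.08) = 0.61066
Compute drop: 20 * 0.61066 = 12.2132
SPL2 = 88.1 - 12.2132 = 75.89

75.89 dB


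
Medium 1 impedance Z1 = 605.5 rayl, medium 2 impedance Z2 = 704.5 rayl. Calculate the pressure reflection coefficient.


Given values:
  Z1 = 605.5 rayl, Z2 = 704.5 rayl
Formula: R = (Z2 - Z1) / (Z2 + Z1)
Numerator: Z2 - Z1 = 704.5 - 605.5 = 99.0
Denominator: Z2 + Z1 = 704.5 + 605.5 = 1310.0
R = 99.0 / 1310.0 = 0.0756

0.0756


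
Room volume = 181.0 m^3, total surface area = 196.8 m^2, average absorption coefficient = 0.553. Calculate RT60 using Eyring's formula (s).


Given values:
  V = 181.0 m^3, S = 196.8 m^2, alpha = 0.553
Formula: RT60 = 0.161 * V / (-S * ln(1 - alpha))
Compute ln(1 - 0.553) = ln(0.447) = -0.805197
Denominator: -196.8 * -0.805197 = 158.4628
Numerator: 0.161 * 181.0 = 29.141
RT60 = 29.141 / 158.4628 = 0.184

0.184 s


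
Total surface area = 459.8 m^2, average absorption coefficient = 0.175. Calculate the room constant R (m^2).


Given values:
  S = 459.8 m^2, alpha = 0.175
Formula: R = S * alpha / (1 - alpha)
Numerator: 459.8 * 0.175 = 80.465
Denominator: 1 - 0.175 = 0.825
R = 80.465 / 0.825 = 97.53

97.53 m^2


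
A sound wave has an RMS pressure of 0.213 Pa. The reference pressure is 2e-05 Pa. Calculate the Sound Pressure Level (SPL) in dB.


Given values:
  p = 0.213 Pa
  p_ref = 2e-05 Pa
Formula: SPL = 20 * log10(p / p_ref)
Compute ratio: p / p_ref = 0.213 / 2e-05 = 10650
Compute log10: log10(10650) = 4.02735
Multiply: SPL = 20 * 4.02735 = 80.55

80.55 dB


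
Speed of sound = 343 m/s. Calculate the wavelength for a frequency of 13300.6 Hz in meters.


Given values:
  c = 343 m/s, f = 13300.6 Hz
Formula: lambda = c / f
lambda = 343 / 13300.6
lambda = 0.0258

0.0258 m


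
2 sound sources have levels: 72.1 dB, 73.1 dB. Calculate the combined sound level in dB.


Formula: L_total = 10 * log10( sum(10^(Li/10)) )
  Source 1: 10^(72.1/10) = 16218100.9736
  Source 2: 10^(73.1/10) = 20417379.4467
Sum of linear values = 36635480.4203
L_total = 10 * log10(36635480.4203) = 75.64

75.64 dB


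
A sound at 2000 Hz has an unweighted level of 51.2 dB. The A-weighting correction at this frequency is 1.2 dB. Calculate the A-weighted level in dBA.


Given values:
  SPL = 51.2 dB
  A-weighting at 2000 Hz = 1.2 dB
Formula: L_A = SPL + A_weight
L_A = 51.2 + (1.2)
L_A = 52.4

52.4 dBA


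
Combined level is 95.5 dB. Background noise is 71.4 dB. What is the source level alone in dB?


Given values:
  L_total = 95.5 dB, L_bg = 71.4 dB
Formula: L_source = 10 * log10(10^(L_total/10) - 10^(L_bg/10))
Convert to linear:
  10^(95.5/10) = 3548133892.3358
  10^(71.4/10) = 13803842.646
Difference: 3548133892.3358 - 13803842.646 = 3534330049.6898
L_source = 10 * log10(3534330049.6898) = 95.48

95.48 dB


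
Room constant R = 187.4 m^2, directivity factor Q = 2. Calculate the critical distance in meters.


Given values:
  R = 187.4 m^2, Q = 2
Formula: d_c = 0.141 * sqrt(Q * R)
Compute Q * R = 2 * 187.4 = 374.8
Compute sqrt(374.8) = 19.3598
d_c = 0.141 * 19.3598 = 2.73

2.73 m


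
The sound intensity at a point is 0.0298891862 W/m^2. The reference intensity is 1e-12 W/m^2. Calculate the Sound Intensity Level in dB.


Given values:
  I = 0.0298891862 W/m^2
  I_ref = 1e-12 W/m^2
Formula: SIL = 10 * log10(I / I_ref)
Compute ratio: I / I_ref = 29889186200
Compute log10: log10(29889186200) = 10.475514
Multiply: SIL = 10 * 10.475514 = 104.76

104.76 dB


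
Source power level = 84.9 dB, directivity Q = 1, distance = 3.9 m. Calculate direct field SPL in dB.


Given values:
  Lw = 84.9 dB, Q = 1, r = 3.9 m
Formula: SPL = Lw + 10 * log10(Q / (4 * pi * r^2))
Compute 4 * pi * r^2 = 4 * pi * 3.9^2 = 191.1345
Compute Q / denom = 1 / 191.1345 = 0.00523192
Compute 10 * log10(0.00523192) = -22.8134
SPL = 84.9 + (-22.8134) = 62.09

62.09 dB


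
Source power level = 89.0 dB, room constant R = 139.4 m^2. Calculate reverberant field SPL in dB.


Given values:
  Lw = 89.0 dB, R = 139.4 m^2
Formula: SPL = Lw + 10 * log10(4 / R)
Compute 4 / R = 4 / 139.4 = 0.028694
Compute 10 * log10(0.028694) = -15.4221
SPL = 89.0 + (-15.4221) = 73.58

73.58 dB


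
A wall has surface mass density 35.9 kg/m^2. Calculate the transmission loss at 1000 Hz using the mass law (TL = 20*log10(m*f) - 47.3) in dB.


Given values:
  m = 35.9 kg/m^2, f = 1000 Hz
Formula: TL = 20 * log10(m * f) - 47.3
Compute m * f = 35.9 * 1000 = 35900.0
Compute log10(35900.0) = 4.555094
Compute 20 * 4.555094 = 91.1019
TL = 91.1019 - 47.3 = 43.8

43.8 dB


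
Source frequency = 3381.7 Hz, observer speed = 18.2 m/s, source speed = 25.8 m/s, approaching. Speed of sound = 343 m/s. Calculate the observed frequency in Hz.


Given values:
  f_s = 3381.7 Hz, v_o = 18.2 m/s, v_s = 25.8 m/s
  Direction: approaching
Formula: f_o = f_s * (c + v_o) / (c - v_s)
Numerator: c + v_o = 343 + 18.2 = 361.2
Denominator: c - v_s = 343 - 25.8 = 317.2
f_o = 3381.7 * 361.2 / 317.2 = 3850.79

3850.79 Hz


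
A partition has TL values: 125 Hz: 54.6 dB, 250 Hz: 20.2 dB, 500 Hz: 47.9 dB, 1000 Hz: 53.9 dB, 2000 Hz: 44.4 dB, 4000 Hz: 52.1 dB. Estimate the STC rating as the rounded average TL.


Given TL values at each frequency:
  125 Hz: 54.6 dB
  250 Hz: 20.2 dB
  500 Hz: 47.9 dB
  1000 Hz: 53.9 dB
  2000 Hz: 44.4 dB
  4000 Hz: 52.1 dB
Formula: STC ~ round(average of TL values)
Sum = 54.6 + 20.2 + 47.9 + 53.9 + 44.4 + 52.1 = 273.1
Average = 273.1 / 6 = 45.52
Rounded: 46

46


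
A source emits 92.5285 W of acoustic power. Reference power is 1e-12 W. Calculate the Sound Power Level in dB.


Given values:
  W = 92.5285 W
  W_ref = 1e-12 W
Formula: SWL = 10 * log10(W / W_ref)
Compute ratio: W / W_ref = 92528500000000
Compute log10: log10(92528500000000) = 13.966276
Multiply: SWL = 10 * 13.966276 = 139.66

139.66 dB


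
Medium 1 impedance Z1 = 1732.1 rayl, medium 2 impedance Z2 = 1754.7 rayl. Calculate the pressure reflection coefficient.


Given values:
  Z1 = 1732.1 rayl, Z2 = 1754.7 rayl
Formula: R = (Z2 - Z1) / (Z2 + Z1)
Numerator: Z2 - Z1 = 1754.7 - 1732.1 = 22.6
Denominator: Z2 + Z1 = 1754.7 + 1732.1 = 3486.8
R = 22.6 / 3486.8 = 0.0065

0.0065


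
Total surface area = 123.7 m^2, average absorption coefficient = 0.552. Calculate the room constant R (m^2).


Given values:
  S = 123.7 m^2, alpha = 0.552
Formula: R = S * alpha / (1 - alpha)
Numerator: 123.7 * 0.552 = 68.2824
Denominator: 1 - 0.552 = 0.448
R = 68.2824 / 0.448 = 152.42

152.42 m^2


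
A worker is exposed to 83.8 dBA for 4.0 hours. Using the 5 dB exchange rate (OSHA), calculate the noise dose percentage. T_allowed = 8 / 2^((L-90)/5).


Given values:
  L = 83.8 dBA, T = 4.0 hours
Formula: T_allowed = 8 / 2^((L - 90) / 5)
Compute exponent: (83.8 - 90) / 5 = -1.24
Compute 2^(-1.24) = 0.423373
T_allowed = 8 / 0.423373 = 18.895867 hours
Dose = (T / T_allowed) * 100
Dose = (4.0 / 18.895867) * 100 = 21.17

21.17 %


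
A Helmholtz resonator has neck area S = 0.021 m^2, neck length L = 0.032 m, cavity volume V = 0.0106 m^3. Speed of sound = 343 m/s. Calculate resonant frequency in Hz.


Given values:
  S = 0.021 m^2, L = 0.032 m, V = 0.0106 m^3, c = 343 m/s
Formula: f = (c / (2*pi)) * sqrt(S / (V * L))
Compute V * L = 0.0106 * 0.032 = 0.0003392
Compute S / (V * L) = 0.021 / 0.0003392 = 61.9104
Compute sqrt(61.9104) = 7.868316
Compute c / (2*pi) = 343 / 6.283185 = 54.590148
f = 54.590148 * 7.868316 = 429.53

429.53 Hz


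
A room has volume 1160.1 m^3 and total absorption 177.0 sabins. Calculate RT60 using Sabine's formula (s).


Given values:
  V = 1160.1 m^3
  A = 177.0 sabins
Formula: RT60 = 0.161 * V / A
Numerator: 0.161 * 1160.1 = 186.7761
RT60 = 186.7761 / 177.0 = 1.055

1.055 s


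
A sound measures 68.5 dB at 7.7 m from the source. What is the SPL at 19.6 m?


Given values:
  SPL1 = 68.5 dB, r1 = 7.7 m, r2 = 19.6 m
Formula: SPL2 = SPL1 - 20 * log10(r2 / r1)
Compute ratio: r2 / r1 = 19.6 / 7.7 = 2.5455
Compute log10: log10(2.5455) = 0.405773
Compute drop: 20 * 0.405773 = 8.1155
SPL2 = 68.5 - 8.1155 = 60.38

60.38 dB


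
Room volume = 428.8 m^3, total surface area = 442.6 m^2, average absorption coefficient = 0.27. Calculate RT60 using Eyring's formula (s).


Given values:
  V = 428.8 m^3, S = 442.6 m^2, alpha = 0.27
Formula: RT60 = 0.161 * V / (-S * ln(1 - alpha))
Compute ln(1 - 0.27) = ln(0.73) = -0.314711
Denominator: -442.6 * -0.314711 = 139.2911
Numerator: 0.161 * 428.8 = 69.0368
RT60 = 69.0368 / 139.2911 = 0.496

0.496 s


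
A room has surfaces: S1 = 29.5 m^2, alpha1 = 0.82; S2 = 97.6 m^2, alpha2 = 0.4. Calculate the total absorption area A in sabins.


Given surfaces:
  Surface 1: 29.5 * 0.82 = 24.19
  Surface 2: 97.6 * 0.4 = 39.04
Formula: A = sum(Si * alpha_i)
A = 24.19 + 39.04
A = 63.23

63.23 sabins


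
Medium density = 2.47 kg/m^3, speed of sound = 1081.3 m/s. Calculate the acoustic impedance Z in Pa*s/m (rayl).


Given values:
  rho = 2.47 kg/m^3
  c = 1081.3 m/s
Formula: Z = rho * c
Z = 2.47 * 1081.3
Z = 2670.81

2670.81 rayl


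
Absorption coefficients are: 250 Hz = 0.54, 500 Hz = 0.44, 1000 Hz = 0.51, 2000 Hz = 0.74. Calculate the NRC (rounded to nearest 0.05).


Given values:
  a_250 = 0.54, a_500 = 0.44
  a_1000 = 0.51, a_2000 = 0.74
Formula: NRC = (a250 + a500 + a1000 + a2000) / 4
Sum = 0.54 + 0.44 + 0.51 + 0.74 = 2.23
NRC = 2.23 / 4 = 0.5575
Rounded to nearest 0.05: 0.55

0.55


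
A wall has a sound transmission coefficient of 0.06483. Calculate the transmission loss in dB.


Given values:
  tau = 0.06483
Formula: TL = 10 * log10(1 / tau)
Compute 1 / tau = 1 / 0.06483 = 15.425
Compute log10(15.425) = 1.188225
TL = 10 * 1.188225 = 11.88

11.88 dB


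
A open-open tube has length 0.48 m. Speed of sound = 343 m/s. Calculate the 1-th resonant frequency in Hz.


Given values:
  Tube type: open-open, L = 0.48 m, c = 343 m/s, n = 1
Formula: f_n = n * c / (2 * L)
Compute 2 * L = 2 * 0.48 = 0.96
f = 1 * 343 / 0.96
f = 357.29

357.29 Hz


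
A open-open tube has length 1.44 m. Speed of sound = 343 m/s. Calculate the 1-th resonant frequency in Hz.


Given values:
  Tube type: open-open, L = 1.44 m, c = 343 m/s, n = 1
Formula: f_n = n * c / (2 * L)
Compute 2 * L = 2 * 1.44 = 2.88
f = 1 * 343 / 2.88
f = 119.1

119.1 Hz


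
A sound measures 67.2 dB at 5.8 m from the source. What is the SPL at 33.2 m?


Given values:
  SPL1 = 67.2 dB, r1 = 5.8 m, r2 = 33.2 m
Formula: SPL2 = SPL1 - 20 * log10(r2 / r1)
Compute ratio: r2 / r1 = 33.2 / 5.8 = 5.7241
Compute log10: log10(5.7241) = 0.757707
Compute drop: 20 * 0.757707 = 15.1541
SPL2 = 67.2 - 15.1541 = 52.05

52.05 dB


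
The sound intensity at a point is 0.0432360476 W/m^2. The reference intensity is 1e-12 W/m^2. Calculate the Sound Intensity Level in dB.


Given values:
  I = 0.0432360476 W/m^2
  I_ref = 1e-12 W/m^2
Formula: SIL = 10 * log10(I / I_ref)
Compute ratio: I / I_ref = 43236047600
Compute log10: log10(43236047600) = 10.635846
Multiply: SIL = 10 * 10.635846 = 106.36

106.36 dB


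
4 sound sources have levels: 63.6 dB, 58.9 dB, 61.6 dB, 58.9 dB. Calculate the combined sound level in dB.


Formula: L_total = 10 * log10( sum(10^(Li/10)) )
  Source 1: 10^(63.6/10) = 2290867.6528
  Source 2: 10^(58.9/10) = 776247.1166
  Source 3: 10^(61.6/10) = 1445439.7707
  Source 4: 10^(58.9/10) = 776247.1166
Sum of linear values = 5288801.6567
L_total = 10 * log10(5288801.6567) = 67.23

67.23 dB


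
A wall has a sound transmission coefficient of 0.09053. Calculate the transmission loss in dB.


Given values:
  tau = 0.09053
Formula: TL = 10 * log10(1 / tau)
Compute 1 / tau = 1 / 0.09053 = 11.0461
Compute log10(11.0461) = 1.043209
TL = 10 * 1.043209 = 10.43

10.43 dB


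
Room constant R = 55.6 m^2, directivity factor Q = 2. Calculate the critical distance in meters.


Given values:
  R = 55.6 m^2, Q = 2
Formula: d_c = 0.141 * sqrt(Q * R)
Compute Q * R = 2 * 55.6 = 111.2
Compute sqrt(111.2) = 10.5451
d_c = 0.141 * 10.5451 = 1.487

1.487 m


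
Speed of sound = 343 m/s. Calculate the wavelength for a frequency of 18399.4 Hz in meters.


Given values:
  c = 343 m/s, f = 18399.4 Hz
Formula: lambda = c / f
lambda = 343 / 18399.4
lambda = 0.0186

0.0186 m


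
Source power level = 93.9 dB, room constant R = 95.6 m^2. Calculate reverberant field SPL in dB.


Given values:
  Lw = 93.9 dB, R = 95.6 m^2
Formula: SPL = Lw + 10 * log10(4 / R)
Compute 4 / R = 4 / 95.6 = 0.041841
Compute 10 * log10(0.041841) = -13.784
SPL = 93.9 + (-13.784) = 80.12

80.12 dB


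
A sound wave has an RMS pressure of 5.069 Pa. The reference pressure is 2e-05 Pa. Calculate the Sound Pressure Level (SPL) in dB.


Given values:
  p = 5.069 Pa
  p_ref = 2e-05 Pa
Formula: SPL = 20 * log10(p / p_ref)
Compute ratio: p / p_ref = 5.069 / 2e-05 = 253450
Compute log10: log10(253450) = 5.403892
Multiply: SPL = 20 * 5.403892 = 108.08

108.08 dB


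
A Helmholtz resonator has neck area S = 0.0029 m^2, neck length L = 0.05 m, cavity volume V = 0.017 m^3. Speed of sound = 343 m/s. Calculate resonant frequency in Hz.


Given values:
  S = 0.0029 m^2, L = 0.05 m, V = 0.017 m^3, c = 343 m/s
Formula: f = (c / (2*pi)) * sqrt(S / (V * L))
Compute V * L = 0.017 * 0.05 = 0.00085
Compute S / (V * L) = 0.0029 / 0.00085 = 3.4118
Compute sqrt(3.4118) = 1.847106
Compute c / (2*pi) = 343 / 6.283185 = 54.590148
f = 54.590148 * 1.847106 = 100.83

100.83 Hz


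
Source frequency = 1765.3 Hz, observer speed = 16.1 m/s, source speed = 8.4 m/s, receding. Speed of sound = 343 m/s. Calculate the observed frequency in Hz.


Given values:
  f_s = 1765.3 Hz, v_o = 16.1 m/s, v_s = 8.4 m/s
  Direction: receding
Formula: f_o = f_s * (c - v_o) / (c + v_s)
Numerator: c - v_o = 343 - 16.1 = 326.9
Denominator: c + v_s = 343 + 8.4 = 351.4
f_o = 1765.3 * 326.9 / 351.4 = 1642.22

1642.22 Hz


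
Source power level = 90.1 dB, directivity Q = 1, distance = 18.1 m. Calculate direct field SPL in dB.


Given values:
  Lw = 90.1 dB, Q = 1, r = 18.1 m
Formula: SPL = Lw + 10 * log10(Q / (4 * pi * r^2))
Compute 4 * pi * r^2 = 4 * pi * 18.1^2 = 4116.8687
Compute Q / denom = 1 / 4116.8687 = 0.0002429
Compute 10 * log10(0.0002429) = -36.1457
SPL = 90.1 + (-36.1457) = 53.95

53.95 dB


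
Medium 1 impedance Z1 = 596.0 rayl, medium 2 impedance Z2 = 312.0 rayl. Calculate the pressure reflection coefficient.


Given values:
  Z1 = 596.0 rayl, Z2 = 312.0 rayl
Formula: R = (Z2 - Z1) / (Z2 + Z1)
Numerator: Z2 - Z1 = 312.0 - 596.0 = -284.0
Denominator: Z2 + Z1 = 312.0 + 596.0 = 908.0
R = -284.0 / 908.0 = -0.3128

-0.3128


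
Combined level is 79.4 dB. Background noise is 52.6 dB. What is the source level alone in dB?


Given values:
  L_total = 79.4 dB, L_bg = 52.6 dB
Formula: L_source = 10 * log10(10^(L_total/10) - 10^(L_bg/10))
Convert to linear:
  10^(79.4/10) = 87096358.9956
  10^(52.6/10) = 181970.0859
Difference: 87096358.9956 - 181970.0859 = 86914388.9097
L_source = 10 * log10(86914388.9097) = 79.39

79.39 dB


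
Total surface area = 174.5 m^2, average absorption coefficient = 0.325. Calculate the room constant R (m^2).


Given values:
  S = 174.5 m^2, alpha = 0.325
Formula: R = S * alpha / (1 - alpha)
Numerator: 174.5 * 0.325 = 56.7125
Denominator: 1 - 0.325 = 0.675
R = 56.7125 / 0.675 = 84.02

84.02 m^2


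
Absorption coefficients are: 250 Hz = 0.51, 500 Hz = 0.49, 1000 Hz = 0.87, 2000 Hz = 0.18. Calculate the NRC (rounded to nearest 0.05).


Given values:
  a_250 = 0.51, a_500 = 0.49
  a_1000 = 0.87, a_2000 = 0.18
Formula: NRC = (a250 + a500 + a1000 + a2000) / 4
Sum = 0.51 + 0.49 + 0.87 + 0.18 = 2.05
NRC = 2.05 / 4 = 0.5125
Rounded to nearest 0.05: 0.5

0.5


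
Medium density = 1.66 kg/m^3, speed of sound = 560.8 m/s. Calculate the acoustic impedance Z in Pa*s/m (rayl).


Given values:
  rho = 1.66 kg/m^3
  c = 560.8 m/s
Formula: Z = rho * c
Z = 1.66 * 560.8
Z = 930.93

930.93 rayl


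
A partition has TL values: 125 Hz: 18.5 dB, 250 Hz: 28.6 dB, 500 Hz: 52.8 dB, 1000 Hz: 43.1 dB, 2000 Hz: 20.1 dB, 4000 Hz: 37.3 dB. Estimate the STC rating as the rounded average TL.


Given TL values at each frequency:
  125 Hz: 18.5 dB
  250 Hz: 28.6 dB
  500 Hz: 52.8 dB
  1000 Hz: 43.1 dB
  2000 Hz: 20.1 dB
  4000 Hz: 37.3 dB
Formula: STC ~ round(average of TL values)
Sum = 18.5 + 28.6 + 52.8 + 43.1 + 20.1 + 37.3 = 200.4
Average = 200.4 / 6 = 33.4
Rounded: 33

33


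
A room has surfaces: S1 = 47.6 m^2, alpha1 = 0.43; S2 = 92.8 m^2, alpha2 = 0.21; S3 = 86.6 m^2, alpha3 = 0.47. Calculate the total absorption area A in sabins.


Given surfaces:
  Surface 1: 47.6 * 0.43 = 20.468
  Surface 2: 92.8 * 0.21 = 19.488
  Surface 3: 86.6 * 0.47 = 40.702
Formula: A = sum(Si * alpha_i)
A = 20.468 + 19.488 + 40.702
A = 80.66

80.66 sabins


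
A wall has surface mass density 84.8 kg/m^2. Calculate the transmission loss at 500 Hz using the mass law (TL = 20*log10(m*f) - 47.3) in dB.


Given values:
  m = 84.8 kg/m^2, f = 500 Hz
Formula: TL = 20 * log10(m * f) - 47.3
Compute m * f = 84.8 * 500 = 42400.0
Compute log10(42400.0) = 4.627366
Compute 20 * 4.627366 = 92.5473
TL = 92.5473 - 47.3 = 45.25

45.25 dB


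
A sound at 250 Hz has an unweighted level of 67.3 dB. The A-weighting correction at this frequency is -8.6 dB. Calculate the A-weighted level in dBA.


Given values:
  SPL = 67.3 dB
  A-weighting at 250 Hz = -8.6 dB
Formula: L_A = SPL + A_weight
L_A = 67.3 + (-8.6)
L_A = 58.7

58.7 dBA


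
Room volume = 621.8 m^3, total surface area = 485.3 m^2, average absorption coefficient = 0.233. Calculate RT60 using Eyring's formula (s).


Given values:
  V = 621.8 m^3, S = 485.3 m^2, alpha = 0.233
Formula: RT60 = 0.161 * V / (-S * ln(1 - alpha))
Compute ln(1 - 0.233) = ln(0.767) = -0.265268
Denominator: -485.3 * -0.265268 = 128.7346
Numerator: 0.161 * 621.8 = 100.1098
RT60 = 100.1098 / 128.7346 = 0.778

0.778 s


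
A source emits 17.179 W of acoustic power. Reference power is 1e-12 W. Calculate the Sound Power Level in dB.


Given values:
  W = 17.179 W
  W_ref = 1e-12 W
Formula: SWL = 10 * log10(W / W_ref)
Compute ratio: W / W_ref = 17179000000000
Compute log10: log10(17179000000000) = 13.234998
Multiply: SWL = 10 * 13.234998 = 132.35

132.35 dB


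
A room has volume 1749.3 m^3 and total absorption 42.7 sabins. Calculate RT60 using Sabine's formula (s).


Given values:
  V = 1749.3 m^3
  A = 42.7 sabins
Formula: RT60 = 0.161 * V / A
Numerator: 0.161 * 1749.3 = 281.6373
RT60 = 281.6373 / 42.7 = 6.596

6.596 s


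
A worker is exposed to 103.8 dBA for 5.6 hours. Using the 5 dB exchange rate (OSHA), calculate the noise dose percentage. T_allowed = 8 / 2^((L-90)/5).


Given values:
  L = 103.8 dBA, T = 5.6 hours
Formula: T_allowed = 8 / 2^((L - 90) / 5)
Compute exponent: (103.8 - 90) / 5 = 2.76
Compute 2^(2.76) = 6.773962
T_allowed = 8 / 6.773962 = 1.180993 hours
Dose = (T / T_allowed) * 100
Dose = (5.6 / 1.180993) * 100 = 474.18

474.18 %


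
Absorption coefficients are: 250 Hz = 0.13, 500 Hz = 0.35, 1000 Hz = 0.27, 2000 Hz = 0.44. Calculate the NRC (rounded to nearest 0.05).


Given values:
  a_250 = 0.13, a_500 = 0.35
  a_1000 = 0.27, a_2000 = 0.44
Formula: NRC = (a250 + a500 + a1000 + a2000) / 4
Sum = 0.13 + 0.35 + 0.27 + 0.44 = 1.19
NRC = 1.19 / 4 = 0.2975
Rounded to nearest 0.05: 0.3

0.3


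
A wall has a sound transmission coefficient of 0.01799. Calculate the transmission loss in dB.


Given values:
  tau = 0.01799
Formula: TL = 10 * log10(1 / tau)
Compute 1 / tau = 1 / 0.01799 = 55.5864
Compute log10(55.5864) = 1.744969
TL = 10 * 1.744969 = 17.45

17.45 dB


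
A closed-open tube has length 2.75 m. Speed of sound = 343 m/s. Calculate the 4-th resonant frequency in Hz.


Given values:
  Tube type: closed-open, L = 2.75 m, c = 343 m/s, n = 4
Formula: f_n = (2n - 1) * c / (4 * L)
Compute 2n - 1 = 2*4 - 1 = 7
Compute 4 * L = 4 * 2.75 = 11.0
f = 7 * 343 / 11.0
f = 218.27

218.27 Hz
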